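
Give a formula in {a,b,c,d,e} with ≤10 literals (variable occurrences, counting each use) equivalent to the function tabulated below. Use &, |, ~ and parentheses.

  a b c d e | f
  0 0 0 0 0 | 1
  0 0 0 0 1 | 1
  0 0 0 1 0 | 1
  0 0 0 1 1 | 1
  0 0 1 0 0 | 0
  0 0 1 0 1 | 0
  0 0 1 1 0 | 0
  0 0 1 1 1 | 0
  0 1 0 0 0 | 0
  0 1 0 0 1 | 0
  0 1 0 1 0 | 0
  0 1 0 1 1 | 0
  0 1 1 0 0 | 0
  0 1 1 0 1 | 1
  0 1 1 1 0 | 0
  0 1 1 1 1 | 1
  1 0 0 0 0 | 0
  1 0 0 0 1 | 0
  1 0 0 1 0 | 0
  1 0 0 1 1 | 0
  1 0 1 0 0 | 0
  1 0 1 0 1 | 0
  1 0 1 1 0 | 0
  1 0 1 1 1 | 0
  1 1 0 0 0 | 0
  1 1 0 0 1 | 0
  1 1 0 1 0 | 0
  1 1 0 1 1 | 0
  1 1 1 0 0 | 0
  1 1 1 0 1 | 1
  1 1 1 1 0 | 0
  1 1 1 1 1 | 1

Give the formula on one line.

(((c & e) | (~a & (~c & ~b))) & (~c | b))

  (c & e) = 00000101000001010000010100000101
  ~a = 11111111111111110000000000000000
  ~c = 11110000111100001111000011110000
  ~b = 11111111000000001111111100000000
  (~c & ~b) = 11110000000000001111000000000000
  (~a & (~c & ~b)) = 11110000000000000000000000000000
  ((c & e) | (~a & (~c & ~b))) = 11110101000001010000010100000101
  (~c | b) = 11110000111111111111000011111111
  (((c & e) | (~a & (~c & ~b))) & (~c | b)) = 11110000000001010000000000000101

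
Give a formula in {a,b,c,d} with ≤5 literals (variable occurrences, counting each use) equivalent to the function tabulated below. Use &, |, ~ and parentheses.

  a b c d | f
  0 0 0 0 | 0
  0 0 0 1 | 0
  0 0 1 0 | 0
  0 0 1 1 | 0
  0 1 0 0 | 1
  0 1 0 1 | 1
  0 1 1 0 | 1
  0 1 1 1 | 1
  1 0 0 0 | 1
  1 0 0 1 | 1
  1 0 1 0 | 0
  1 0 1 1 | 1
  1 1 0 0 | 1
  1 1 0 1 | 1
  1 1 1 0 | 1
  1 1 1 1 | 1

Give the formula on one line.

  ~c = 1100110011001100
  (d | ~c) = 1101110111011101
  (a & (d | ~c)) = 0000000011011101
  ((a & (d | ~c)) | b) = 0000111111011111

((a & (d | ~c)) | b)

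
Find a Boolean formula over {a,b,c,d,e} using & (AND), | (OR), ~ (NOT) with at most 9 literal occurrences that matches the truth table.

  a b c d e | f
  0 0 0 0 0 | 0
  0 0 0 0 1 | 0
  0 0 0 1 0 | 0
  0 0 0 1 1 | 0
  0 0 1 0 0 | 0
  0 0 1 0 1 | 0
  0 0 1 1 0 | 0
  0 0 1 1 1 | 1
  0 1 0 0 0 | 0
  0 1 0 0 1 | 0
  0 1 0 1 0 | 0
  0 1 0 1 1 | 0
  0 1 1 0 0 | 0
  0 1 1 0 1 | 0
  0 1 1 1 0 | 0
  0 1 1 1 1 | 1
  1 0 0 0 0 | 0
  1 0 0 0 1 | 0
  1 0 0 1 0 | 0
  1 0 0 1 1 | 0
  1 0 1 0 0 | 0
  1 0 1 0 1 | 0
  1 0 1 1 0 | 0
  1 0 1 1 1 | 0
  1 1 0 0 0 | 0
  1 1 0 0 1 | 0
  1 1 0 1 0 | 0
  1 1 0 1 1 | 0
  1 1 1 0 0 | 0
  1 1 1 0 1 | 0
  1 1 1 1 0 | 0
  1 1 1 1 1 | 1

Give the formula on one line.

  ~a = 11111111111111110000000000000000
  (b | ~a) = 11111111111111110000000011111111
  (c & (b | ~a)) = 00001111000011110000000000001111
  (c & d) = 00000011000000110000001100000011
  ((c & d) & e) = 00000001000000010000000100000001
  ((c & (b | ~a)) & ((c & d) & e)) = 00000001000000010000000000000001

((c & (b | ~a)) & ((c & d) & e))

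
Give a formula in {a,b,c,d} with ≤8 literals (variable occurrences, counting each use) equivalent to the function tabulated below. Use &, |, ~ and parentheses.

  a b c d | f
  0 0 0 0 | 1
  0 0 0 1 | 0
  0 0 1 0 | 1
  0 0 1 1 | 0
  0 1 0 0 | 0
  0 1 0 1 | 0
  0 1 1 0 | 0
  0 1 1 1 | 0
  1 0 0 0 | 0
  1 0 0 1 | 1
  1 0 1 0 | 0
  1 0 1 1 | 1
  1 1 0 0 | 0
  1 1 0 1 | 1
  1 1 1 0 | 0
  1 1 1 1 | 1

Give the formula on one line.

  (a & d) = 0000000001010101
  ~b = 1111000011110000
  ~a = 1111111100000000
  (~b & ~a) = 1111000000000000
  ((a & d) | (~b & ~a)) = 1111000001010101
  (b | a) = 0000111111111111
  ~d = 1010101010101010
  ((b | a) | ~d) = 1010111111111111
  (((a & d) | (~b & ~a)) & ((b | a) | ~d)) = 1010000001010101

(((a & d) | (~b & ~a)) & ((b | a) | ~d))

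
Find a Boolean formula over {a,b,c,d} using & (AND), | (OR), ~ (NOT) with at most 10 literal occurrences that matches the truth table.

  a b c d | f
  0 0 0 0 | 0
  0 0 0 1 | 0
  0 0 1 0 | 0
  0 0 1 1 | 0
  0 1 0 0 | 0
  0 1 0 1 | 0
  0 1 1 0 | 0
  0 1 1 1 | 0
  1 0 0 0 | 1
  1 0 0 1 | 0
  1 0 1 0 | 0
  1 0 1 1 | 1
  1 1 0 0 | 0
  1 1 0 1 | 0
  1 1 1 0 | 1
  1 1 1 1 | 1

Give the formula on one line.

((a & ((d | ~a) | (b | ~c))) & (c | (~d & ~b)))

  ~a = 1111111100000000
  (d | ~a) = 1111111101010101
  ~c = 1100110011001100
  (b | ~c) = 1100111111001111
  ((d | ~a) | (b | ~c)) = 1111111111011111
  (a & ((d | ~a) | (b | ~c))) = 0000000011011111
  ~d = 1010101010101010
  ~b = 1111000011110000
  (~d & ~b) = 1010000010100000
  (c | (~d & ~b)) = 1011001110110011
  ((a & ((d | ~a) | (b | ~c))) & (c | (~d & ~b))) = 0000000010010011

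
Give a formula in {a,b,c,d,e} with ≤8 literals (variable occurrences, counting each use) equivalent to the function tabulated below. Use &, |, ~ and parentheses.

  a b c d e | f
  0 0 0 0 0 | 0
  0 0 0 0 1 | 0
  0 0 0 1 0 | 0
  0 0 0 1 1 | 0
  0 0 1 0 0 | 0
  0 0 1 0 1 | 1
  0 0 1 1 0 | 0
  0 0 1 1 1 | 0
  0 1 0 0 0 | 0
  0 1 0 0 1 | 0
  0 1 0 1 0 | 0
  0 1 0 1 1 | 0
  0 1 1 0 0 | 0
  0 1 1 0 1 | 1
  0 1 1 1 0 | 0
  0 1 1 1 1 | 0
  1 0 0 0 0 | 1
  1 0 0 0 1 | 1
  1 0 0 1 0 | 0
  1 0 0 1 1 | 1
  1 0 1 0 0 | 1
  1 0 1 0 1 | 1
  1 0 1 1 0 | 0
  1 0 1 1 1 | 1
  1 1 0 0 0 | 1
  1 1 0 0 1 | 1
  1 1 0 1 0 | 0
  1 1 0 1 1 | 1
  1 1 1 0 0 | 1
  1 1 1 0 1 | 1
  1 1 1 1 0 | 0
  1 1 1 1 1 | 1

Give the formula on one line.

((~d | (e & a)) & ((c & e) | (a | d)))

  ~d = 11001100110011001100110011001100
  (e & a) = 00000000000000000101010101010101
  (~d | (e & a)) = 11001100110011001101110111011101
  (c & e) = 00000101000001010000010100000101
  (a | d) = 00110011001100111111111111111111
  ((c & e) | (a | d)) = 00110111001101111111111111111111
  ((~d | (e & a)) & ((c & e) | (a | d))) = 00000100000001001101110111011101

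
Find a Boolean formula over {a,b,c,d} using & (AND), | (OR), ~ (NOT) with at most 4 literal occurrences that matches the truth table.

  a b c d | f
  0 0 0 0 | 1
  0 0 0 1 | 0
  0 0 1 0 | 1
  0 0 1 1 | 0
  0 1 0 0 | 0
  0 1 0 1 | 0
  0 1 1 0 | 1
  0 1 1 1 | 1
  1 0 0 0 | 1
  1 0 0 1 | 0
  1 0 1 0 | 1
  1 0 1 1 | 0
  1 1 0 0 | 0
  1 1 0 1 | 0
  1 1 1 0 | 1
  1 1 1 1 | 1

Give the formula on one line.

  ~b = 1111000011110000
  (~b | c) = 1111001111110011
  ~d = 1010101010101010
  (b | ~d) = 1010111110101111
  ((~b | c) & (b | ~d)) = 1010001110100011

((~b | c) & (b | ~d))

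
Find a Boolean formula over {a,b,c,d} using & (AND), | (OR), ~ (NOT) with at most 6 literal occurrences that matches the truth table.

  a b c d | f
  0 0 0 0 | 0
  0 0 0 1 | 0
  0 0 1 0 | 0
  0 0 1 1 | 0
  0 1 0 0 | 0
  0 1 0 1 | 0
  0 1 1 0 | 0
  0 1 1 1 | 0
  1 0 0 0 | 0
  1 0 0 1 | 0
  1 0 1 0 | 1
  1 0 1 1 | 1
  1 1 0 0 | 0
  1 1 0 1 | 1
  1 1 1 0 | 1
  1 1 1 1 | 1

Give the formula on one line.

(a & (c | (d & b)))

  (d & b) = 0000010100000101
  (c | (d & b)) = 0011011100110111
  (a & (c | (d & b))) = 0000000000110111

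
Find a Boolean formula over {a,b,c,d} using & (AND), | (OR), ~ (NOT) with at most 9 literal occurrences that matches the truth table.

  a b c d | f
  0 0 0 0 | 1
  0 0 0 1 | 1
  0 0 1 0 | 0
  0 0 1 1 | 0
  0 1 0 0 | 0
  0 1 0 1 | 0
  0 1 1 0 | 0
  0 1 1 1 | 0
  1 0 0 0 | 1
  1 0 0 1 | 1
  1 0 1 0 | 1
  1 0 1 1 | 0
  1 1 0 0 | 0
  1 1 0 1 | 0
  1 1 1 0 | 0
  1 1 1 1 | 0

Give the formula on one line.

  ~c = 1100110011001100
  ~b = 1111000011110000
  (~c & ~b) = 1100000011000000
  ~d = 1010101010101010
  (~d & a) = 0000000010101010
  ((~d & a) | b) = 0000111110101111
  (((~d & a) | b) & ~b) = 0000000010100000
  ((~c & ~b) | (((~d & a) | b) & ~b)) = 1100000011100000

((~c & ~b) | (((~d & a) | b) & ~b))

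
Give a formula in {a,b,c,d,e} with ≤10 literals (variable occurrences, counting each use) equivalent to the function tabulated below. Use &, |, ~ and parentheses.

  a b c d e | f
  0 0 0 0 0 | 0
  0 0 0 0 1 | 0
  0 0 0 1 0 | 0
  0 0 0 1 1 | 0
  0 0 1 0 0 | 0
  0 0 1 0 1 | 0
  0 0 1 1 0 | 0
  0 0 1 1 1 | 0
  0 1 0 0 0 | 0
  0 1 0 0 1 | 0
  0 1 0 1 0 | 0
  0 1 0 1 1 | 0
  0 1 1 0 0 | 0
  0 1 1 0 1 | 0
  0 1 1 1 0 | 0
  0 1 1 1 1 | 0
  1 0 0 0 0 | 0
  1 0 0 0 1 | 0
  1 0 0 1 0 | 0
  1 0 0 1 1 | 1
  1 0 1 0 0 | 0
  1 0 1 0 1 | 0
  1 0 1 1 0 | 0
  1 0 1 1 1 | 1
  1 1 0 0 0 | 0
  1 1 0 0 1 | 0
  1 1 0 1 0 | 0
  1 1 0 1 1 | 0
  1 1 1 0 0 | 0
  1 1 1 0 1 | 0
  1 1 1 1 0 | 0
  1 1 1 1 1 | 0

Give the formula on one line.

  ~b = 11111111000000001111111100000000
  (a & ~b) = 00000000000000001111111100000000
  (c | e) = 01011111010111110101111101011111
  (b | (c | e)) = 01011111111111110101111111111111
  (d & (b | (c | e))) = 00010011001100110001001100110011
  (a & e) = 00000000000000000101010101010101
  (b | (a & e)) = 00000000111111110101010111111111
  ((d & (b | (c | e))) & (b | (a & e))) = 00000000001100110001000100110011
  ((a & ~b) & ((d & (b | (c | e))) & (b | (a & e)))) = 00000000000000000001000100000000

((a & ~b) & ((d & (b | (c | e))) & (b | (a & e))))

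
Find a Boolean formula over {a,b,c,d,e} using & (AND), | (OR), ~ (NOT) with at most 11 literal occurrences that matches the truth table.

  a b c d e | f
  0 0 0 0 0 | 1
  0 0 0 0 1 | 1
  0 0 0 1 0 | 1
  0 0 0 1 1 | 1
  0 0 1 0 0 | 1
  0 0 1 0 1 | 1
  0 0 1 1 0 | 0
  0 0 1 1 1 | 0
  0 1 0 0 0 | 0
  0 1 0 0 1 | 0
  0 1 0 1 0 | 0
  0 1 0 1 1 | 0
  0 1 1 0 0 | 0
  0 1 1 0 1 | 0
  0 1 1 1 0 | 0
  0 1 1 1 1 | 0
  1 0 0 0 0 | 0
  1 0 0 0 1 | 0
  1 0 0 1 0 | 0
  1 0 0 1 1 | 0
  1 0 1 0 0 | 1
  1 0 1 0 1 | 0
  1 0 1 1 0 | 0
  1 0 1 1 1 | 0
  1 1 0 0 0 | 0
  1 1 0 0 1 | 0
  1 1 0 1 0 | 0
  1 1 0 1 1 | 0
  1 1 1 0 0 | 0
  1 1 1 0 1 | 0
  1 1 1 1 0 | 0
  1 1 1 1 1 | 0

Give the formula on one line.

((((a & ~b) & (~e & c)) | ~a) & ((~c | ~d) & (~b | a)))

  ~b = 11111111000000001111111100000000
  (a & ~b) = 00000000000000001111111100000000
  ~e = 10101010101010101010101010101010
  (~e & c) = 00001010000010100000101000001010
  ((a & ~b) & (~e & c)) = 00000000000000000000101000000000
  ~a = 11111111111111110000000000000000
  (((a & ~b) & (~e & c)) | ~a) = 11111111111111110000101000000000
  ~c = 11110000111100001111000011110000
  ~d = 11001100110011001100110011001100
  (~c | ~d) = 11111100111111001111110011111100
  (~b | a) = 11111111000000001111111111111111
  ((~c | ~d) & (~b | a)) = 11111100000000001111110011111100
  ((((a & ~b) & (~e & c)) | ~a) & ((~c | ~d) & (~b | a))) = 11111100000000000000100000000000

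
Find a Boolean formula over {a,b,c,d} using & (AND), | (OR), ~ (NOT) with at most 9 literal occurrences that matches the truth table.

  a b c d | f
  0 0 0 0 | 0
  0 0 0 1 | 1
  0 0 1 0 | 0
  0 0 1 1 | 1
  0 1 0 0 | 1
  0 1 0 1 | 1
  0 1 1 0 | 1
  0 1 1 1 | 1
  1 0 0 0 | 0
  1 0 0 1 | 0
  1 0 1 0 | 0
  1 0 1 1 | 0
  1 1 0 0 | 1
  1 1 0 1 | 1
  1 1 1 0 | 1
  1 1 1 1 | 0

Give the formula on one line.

  ~a = 1111111100000000
  (~a & d) = 0101010100000000
  ~d = 1010101010101010
  (b & ~d) = 0000101000001010
  ((b & ~d) & c) = 0000001000000010
  ((~a & d) | ((b & ~d) & c)) = 0101011100000010
  ~c = 1100110011001100
  (b & ~c) = 0000110000001100
  (((~a & d) | ((b & ~d) & c)) | (b & ~c)) = 0101111100001110

(((~a & d) | ((b & ~d) & c)) | (b & ~c))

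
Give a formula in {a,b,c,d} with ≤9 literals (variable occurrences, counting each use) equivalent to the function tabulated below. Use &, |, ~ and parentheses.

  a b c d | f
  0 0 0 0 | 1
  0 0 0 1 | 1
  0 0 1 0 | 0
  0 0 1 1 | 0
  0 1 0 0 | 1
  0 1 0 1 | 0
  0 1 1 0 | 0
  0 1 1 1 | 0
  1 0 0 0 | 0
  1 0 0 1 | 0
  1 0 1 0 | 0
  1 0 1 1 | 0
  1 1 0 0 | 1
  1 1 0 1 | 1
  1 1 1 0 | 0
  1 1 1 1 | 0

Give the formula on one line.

  ~c = 1100110011001100
  (b & ~c) = 0000110000001100
  ((b & ~c) & a) = 0000000000001100
  ~b = 1111000011110000
  ~d = 1010101010101010
  (~b | ~d) = 1111101011111010
  ~a = 1111111100000000
  (~c & ~a) = 1100110000000000
  ((~b | ~d) & (~c & ~a)) = 1100100000000000
  (((b & ~c) & a) | ((~b | ~d) & (~c & ~a))) = 1100100000001100

(((b & ~c) & a) | ((~b | ~d) & (~c & ~a)))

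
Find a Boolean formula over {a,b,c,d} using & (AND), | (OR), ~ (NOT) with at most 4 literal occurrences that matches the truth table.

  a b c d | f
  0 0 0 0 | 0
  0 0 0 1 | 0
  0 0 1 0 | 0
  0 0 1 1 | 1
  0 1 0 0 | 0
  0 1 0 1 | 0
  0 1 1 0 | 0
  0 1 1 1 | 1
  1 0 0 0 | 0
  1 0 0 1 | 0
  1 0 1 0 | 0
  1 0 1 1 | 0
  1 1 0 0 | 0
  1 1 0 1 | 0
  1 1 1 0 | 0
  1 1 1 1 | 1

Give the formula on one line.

  ~a = 1111111100000000
  (~a | b) = 1111111100001111
  (d & (~a | b)) = 0101010100000101
  (c & (d & (~a | b))) = 0001000100000001

(c & (d & (~a | b)))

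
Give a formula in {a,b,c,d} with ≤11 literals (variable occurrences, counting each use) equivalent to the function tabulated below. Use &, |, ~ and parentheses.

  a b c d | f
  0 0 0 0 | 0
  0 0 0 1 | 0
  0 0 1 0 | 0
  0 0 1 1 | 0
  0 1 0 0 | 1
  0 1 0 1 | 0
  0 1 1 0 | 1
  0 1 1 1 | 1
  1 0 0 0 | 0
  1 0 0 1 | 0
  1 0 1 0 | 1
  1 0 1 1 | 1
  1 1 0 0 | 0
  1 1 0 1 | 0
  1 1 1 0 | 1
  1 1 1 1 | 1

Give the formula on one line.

((~d | ((~b & ~a) | c)) & ((a | b) & ((~a | d) | c)))

  ~d = 1010101010101010
  ~b = 1111000011110000
  ~a = 1111111100000000
  (~b & ~a) = 1111000000000000
  ((~b & ~a) | c) = 1111001100110011
  (~d | ((~b & ~a) | c)) = 1111101110111011
  (a | b) = 0000111111111111
  (~a | d) = 1111111101010101
  ((~a | d) | c) = 1111111101110111
  ((a | b) & ((~a | d) | c)) = 0000111101110111
  ((~d | ((~b & ~a) | c)) & ((a | b) & ((~a | d) | c))) = 0000101100110011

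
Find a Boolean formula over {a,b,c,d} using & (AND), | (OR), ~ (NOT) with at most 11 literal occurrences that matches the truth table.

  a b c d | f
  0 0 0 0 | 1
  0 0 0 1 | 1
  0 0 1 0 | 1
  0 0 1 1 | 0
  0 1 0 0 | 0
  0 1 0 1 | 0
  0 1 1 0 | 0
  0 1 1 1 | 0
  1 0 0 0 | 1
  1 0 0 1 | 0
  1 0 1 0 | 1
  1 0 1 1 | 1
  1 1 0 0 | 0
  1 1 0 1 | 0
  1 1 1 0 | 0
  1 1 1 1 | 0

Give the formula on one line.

(((((~c & b) | ~d) | (~a & (~c | a))) | (a & c)) & ~b)

  ~c = 1100110011001100
  (~c & b) = 0000110000001100
  ~d = 1010101010101010
  ((~c & b) | ~d) = 1010111010101110
  ~a = 1111111100000000
  (~c | a) = 1100110011111111
  (~a & (~c | a)) = 1100110000000000
  (((~c & b) | ~d) | (~a & (~c | a))) = 1110111010101110
  (a & c) = 0000000000110011
  ((((~c & b) | ~d) | (~a & (~c | a))) | (a & c)) = 1110111010111111
  ~b = 1111000011110000
  (((((~c & b) | ~d) | (~a & (~c | a))) | (a & c)) & ~b) = 1110000010110000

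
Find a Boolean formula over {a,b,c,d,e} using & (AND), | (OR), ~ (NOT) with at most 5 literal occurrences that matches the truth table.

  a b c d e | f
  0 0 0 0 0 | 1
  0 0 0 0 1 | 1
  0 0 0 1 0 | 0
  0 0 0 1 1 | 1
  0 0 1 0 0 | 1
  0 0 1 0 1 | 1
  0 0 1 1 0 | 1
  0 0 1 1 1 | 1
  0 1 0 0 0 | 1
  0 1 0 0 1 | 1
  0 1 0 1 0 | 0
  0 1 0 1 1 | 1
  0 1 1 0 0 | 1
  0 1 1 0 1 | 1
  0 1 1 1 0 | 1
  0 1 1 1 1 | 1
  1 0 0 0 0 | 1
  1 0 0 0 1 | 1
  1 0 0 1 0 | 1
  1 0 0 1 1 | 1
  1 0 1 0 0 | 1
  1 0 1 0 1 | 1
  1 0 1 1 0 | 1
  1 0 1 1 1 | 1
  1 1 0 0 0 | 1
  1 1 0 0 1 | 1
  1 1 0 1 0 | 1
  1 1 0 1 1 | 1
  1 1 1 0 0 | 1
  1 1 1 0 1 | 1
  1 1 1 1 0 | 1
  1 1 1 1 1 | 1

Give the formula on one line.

  (a | e) = 01010101010101011111111111111111
  ~d = 11001100110011001100110011001100
  ((a | e) | ~d) = 11011101110111011111111111111111
  (((a | e) | ~d) | c) = 11011111110111111111111111111111

(((a | e) | ~d) | c)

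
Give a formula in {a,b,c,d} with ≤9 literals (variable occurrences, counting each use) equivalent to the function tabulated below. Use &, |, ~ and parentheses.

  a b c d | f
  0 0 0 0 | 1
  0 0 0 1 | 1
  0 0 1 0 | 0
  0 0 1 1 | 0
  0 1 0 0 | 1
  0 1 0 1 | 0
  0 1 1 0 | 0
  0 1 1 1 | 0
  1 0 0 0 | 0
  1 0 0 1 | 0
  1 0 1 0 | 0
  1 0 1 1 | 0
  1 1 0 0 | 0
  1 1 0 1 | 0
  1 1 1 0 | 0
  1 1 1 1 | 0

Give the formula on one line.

  ~a = 1111111100000000
  ~c = 1100110011001100
  (~a | ~c) = 1111111111001100
  ~b = 1111000011110000
  ((~a | ~c) & ~b) = 1111000011000000
  ~d = 1010101010101010
  (a | ~d) = 1010101011111111
  (((~a | ~c) & ~b) | (a | ~d)) = 1111101011111111
  (~a & ~c) = 1100110000000000
  ((((~a | ~c) & ~b) | (a | ~d)) & (~a & ~c)) = 1100100000000000

((((~a | ~c) & ~b) | (a | ~d)) & (~a & ~c))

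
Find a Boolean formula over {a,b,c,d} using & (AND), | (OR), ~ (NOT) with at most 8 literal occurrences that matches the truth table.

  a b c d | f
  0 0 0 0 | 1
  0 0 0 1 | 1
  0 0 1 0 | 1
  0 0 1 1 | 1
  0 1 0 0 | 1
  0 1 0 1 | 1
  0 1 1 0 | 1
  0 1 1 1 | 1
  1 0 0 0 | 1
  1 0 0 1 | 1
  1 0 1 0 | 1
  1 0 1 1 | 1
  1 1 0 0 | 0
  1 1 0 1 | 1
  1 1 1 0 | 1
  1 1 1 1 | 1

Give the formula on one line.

((b & ~a) | (((~d & ~b) | c) | (c | d)))

  ~a = 1111111100000000
  (b & ~a) = 0000111100000000
  ~d = 1010101010101010
  ~b = 1111000011110000
  (~d & ~b) = 1010000010100000
  ((~d & ~b) | c) = 1011001110110011
  (c | d) = 0111011101110111
  (((~d & ~b) | c) | (c | d)) = 1111011111110111
  ((b & ~a) | (((~d & ~b) | c) | (c | d))) = 1111111111110111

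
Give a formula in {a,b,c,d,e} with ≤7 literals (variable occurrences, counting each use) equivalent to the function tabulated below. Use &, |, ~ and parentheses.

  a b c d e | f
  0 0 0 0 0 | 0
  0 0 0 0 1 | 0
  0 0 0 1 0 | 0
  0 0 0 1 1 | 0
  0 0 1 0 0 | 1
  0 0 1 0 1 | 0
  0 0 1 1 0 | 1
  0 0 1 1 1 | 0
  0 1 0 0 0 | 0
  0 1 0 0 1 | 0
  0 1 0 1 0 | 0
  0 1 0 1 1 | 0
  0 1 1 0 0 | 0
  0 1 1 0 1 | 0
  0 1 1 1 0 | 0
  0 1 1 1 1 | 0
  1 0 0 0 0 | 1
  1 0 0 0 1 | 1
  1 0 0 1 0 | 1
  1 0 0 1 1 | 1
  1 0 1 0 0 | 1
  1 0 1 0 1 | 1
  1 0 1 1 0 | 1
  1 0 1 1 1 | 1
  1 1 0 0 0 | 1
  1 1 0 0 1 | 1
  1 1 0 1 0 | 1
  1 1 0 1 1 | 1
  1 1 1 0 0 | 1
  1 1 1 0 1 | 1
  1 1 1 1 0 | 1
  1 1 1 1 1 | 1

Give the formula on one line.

  ~b = 11111111000000001111111100000000
  (~b | a) = 11111111000000001111111111111111
  ~e = 10101010101010101010101010101010
  (c & ~e) = 00001010000010100000101000001010
  ((c & ~e) | b) = 00001010111111110000101011111111
  ((~b | a) & ((c & ~e) | b)) = 00001010000000000000101011111111
  (((~b | a) & ((c & ~e) | b)) | a) = 00001010000000001111111111111111

(((~b | a) & ((c & ~e) | b)) | a)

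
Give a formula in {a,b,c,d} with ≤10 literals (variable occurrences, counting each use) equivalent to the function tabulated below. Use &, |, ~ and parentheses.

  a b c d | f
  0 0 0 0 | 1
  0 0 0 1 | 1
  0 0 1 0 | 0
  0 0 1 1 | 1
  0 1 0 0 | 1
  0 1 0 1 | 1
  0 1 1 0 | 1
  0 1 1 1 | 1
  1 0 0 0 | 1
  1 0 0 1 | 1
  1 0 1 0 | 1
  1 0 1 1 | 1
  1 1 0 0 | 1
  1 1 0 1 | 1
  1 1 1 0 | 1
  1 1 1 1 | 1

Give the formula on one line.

  ~b = 1111000011110000
  ~d = 1010101010101010
  (~b | ~d) = 1111101011111010
  (d & (~b | ~d)) = 0101000001010000
  ~c = 1100110011001100
  (~c & ~b) = 1100000011000000
  (a & ~d) = 0000000010101010
  ((a & ~d) | b) = 0000111110101111
  ((~c & ~b) | ((a & ~d) | b)) = 1100111111101111
  ((d & (~b | ~d)) | ((~c & ~b) | ((a & ~d) | b))) = 1101111111111111

((d & (~b | ~d)) | ((~c & ~b) | ((a & ~d) | b)))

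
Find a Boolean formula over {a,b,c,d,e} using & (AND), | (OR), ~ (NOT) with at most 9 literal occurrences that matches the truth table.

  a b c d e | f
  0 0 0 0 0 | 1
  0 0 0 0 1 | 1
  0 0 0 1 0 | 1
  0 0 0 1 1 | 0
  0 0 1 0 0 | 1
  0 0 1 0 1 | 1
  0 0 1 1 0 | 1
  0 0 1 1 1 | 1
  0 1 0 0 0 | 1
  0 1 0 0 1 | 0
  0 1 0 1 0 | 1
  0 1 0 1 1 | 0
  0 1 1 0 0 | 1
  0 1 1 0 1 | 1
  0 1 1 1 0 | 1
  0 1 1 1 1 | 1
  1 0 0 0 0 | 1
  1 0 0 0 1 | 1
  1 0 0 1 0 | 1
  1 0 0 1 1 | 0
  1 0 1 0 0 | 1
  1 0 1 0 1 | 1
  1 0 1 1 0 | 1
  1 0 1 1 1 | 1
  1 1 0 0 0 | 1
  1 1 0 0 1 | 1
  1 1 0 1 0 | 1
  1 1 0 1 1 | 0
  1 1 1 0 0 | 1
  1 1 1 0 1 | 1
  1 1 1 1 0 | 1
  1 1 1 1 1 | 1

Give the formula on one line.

  ~e = 10101010101010101010101010101010
  ~d = 11001100110011001100110011001100
  ~b = 11111111000000001111111100000000
  (~d & ~b) = 11001100000000001100110000000000
  (~e | (~d & ~b)) = 11101110101010101110111010101010
  ((~e | (~d & ~b)) | c) = 11101111101011111110111110101111
  (~d | b) = 11001100111111111100110011111111
  ((~d | b) & a) = 00000000000000001100110011111111
  (~d & ((~d | b) & a)) = 00000000000000001100110011001100
  (e & (~d & ((~d | b) & a))) = 00000000000000000100010001000100
  (((~e | (~d & ~b)) | c) | (e & (~d & ((~d | b) & a)))) = 11101111101011111110111111101111

(((~e | (~d & ~b)) | c) | (e & (~d & ((~d | b) & a))))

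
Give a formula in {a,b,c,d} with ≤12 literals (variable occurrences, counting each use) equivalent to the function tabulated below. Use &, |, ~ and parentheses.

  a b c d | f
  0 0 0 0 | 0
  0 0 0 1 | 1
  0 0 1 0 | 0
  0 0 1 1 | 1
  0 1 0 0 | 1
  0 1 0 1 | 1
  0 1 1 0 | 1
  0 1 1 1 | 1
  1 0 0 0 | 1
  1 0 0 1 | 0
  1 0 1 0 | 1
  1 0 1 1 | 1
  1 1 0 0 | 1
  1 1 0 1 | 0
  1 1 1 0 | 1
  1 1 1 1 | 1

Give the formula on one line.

(((a | b) | d) & ((c | ~d) | ((~a | c) & (a | d))))

  (a | b) = 0000111111111111
  ((a | b) | d) = 0101111111111111
  ~d = 1010101010101010
  (c | ~d) = 1011101110111011
  ~a = 1111111100000000
  (~a | c) = 1111111100110011
  (a | d) = 0101010111111111
  ((~a | c) & (a | d)) = 0101010100110011
  ((c | ~d) | ((~a | c) & (a | d))) = 1111111110111011
  (((a | b) | d) & ((c | ~d) | ((~a | c) & (a | d)))) = 0101111110111011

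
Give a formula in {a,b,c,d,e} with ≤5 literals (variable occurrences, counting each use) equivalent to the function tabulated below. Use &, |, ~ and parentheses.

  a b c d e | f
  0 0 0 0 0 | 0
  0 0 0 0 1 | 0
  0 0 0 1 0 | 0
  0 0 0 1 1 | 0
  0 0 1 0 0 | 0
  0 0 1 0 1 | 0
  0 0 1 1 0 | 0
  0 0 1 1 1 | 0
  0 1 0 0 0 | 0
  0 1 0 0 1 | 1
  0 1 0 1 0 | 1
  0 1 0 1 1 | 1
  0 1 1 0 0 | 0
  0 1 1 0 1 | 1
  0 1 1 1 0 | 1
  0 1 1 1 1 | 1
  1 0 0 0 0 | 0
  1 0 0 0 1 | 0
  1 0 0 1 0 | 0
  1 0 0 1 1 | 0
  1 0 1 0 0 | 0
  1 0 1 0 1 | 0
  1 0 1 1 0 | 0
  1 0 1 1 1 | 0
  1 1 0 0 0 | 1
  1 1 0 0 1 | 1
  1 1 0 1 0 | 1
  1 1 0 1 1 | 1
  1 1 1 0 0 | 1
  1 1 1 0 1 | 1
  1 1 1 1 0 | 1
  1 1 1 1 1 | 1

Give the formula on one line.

  (d | a) = 00110011001100111111111111111111
  (e | (d | a)) = 01110111011101111111111111111111
  ((e | (d | a)) & b) = 00000000011101110000000011111111

((e | (d | a)) & b)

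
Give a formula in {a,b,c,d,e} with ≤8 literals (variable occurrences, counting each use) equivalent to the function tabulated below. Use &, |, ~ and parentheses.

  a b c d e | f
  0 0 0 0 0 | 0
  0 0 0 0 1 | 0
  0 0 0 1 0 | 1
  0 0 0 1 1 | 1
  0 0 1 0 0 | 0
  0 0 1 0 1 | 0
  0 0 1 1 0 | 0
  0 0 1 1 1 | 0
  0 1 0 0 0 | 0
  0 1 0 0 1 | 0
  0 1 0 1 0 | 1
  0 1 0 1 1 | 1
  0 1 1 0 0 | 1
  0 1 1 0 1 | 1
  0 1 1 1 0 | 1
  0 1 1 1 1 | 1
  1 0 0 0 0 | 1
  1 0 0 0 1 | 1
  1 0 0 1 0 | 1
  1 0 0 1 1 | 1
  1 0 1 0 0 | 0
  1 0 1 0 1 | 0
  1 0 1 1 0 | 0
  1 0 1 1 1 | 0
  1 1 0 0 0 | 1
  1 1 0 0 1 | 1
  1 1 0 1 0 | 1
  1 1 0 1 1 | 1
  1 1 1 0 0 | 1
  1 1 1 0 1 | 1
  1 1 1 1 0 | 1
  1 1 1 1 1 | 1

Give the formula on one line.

  (b & c) = 00000000000011110000000000001111
  ~a = 11111111111111110000000000000000
  (c & ~a) = 00001111000011110000000000000000
  ((b & c) | (c & ~a)) = 00001111000011110000000000001111
  (((b & c) | (c & ~a)) & b) = 00000000000011110000000000001111
  ~c = 11110000111100001111000011110000
  (a | d) = 00110011001100111111111111111111
  (~c & (a | d)) = 00110000001100001111000011110000
  ((((b & c) | (c & ~a)) & b) | (~c & (a | d))) = 00110000001111111111000011111111

((((b & c) | (c & ~a)) & b) | (~c & (a | d)))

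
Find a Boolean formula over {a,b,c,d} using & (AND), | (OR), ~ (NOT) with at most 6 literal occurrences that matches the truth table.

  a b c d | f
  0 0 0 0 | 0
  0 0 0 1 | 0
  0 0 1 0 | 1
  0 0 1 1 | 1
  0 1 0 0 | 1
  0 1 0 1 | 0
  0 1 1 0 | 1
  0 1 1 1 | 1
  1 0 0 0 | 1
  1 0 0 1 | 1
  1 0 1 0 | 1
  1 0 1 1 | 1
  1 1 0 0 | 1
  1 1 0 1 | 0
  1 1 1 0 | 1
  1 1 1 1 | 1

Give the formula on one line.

(c | (((~b & ~c) & a) | (~d & b)))

  ~b = 1111000011110000
  ~c = 1100110011001100
  (~b & ~c) = 1100000011000000
  ((~b & ~c) & a) = 0000000011000000
  ~d = 1010101010101010
  (~d & b) = 0000101000001010
  (((~b & ~c) & a) | (~d & b)) = 0000101011001010
  (c | (((~b & ~c) & a) | (~d & b))) = 0011101111111011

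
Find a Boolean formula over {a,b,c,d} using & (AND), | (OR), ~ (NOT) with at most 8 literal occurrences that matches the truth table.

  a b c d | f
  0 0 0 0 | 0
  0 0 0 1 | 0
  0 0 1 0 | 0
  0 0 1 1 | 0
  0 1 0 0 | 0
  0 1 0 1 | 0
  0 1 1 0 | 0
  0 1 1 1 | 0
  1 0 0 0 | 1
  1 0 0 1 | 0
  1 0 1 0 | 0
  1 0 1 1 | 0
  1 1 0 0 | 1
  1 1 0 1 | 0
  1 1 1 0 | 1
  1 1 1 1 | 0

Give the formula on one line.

(((b | ~c) & (b | ~d)) & ((~b | ~d) & a))

  ~c = 1100110011001100
  (b | ~c) = 1100111111001111
  ~d = 1010101010101010
  (b | ~d) = 1010111110101111
  ((b | ~c) & (b | ~d)) = 1000111110001111
  ~b = 1111000011110000
  (~b | ~d) = 1111101011111010
  ((~b | ~d) & a) = 0000000011111010
  (((b | ~c) & (b | ~d)) & ((~b | ~d) & a)) = 0000000010001010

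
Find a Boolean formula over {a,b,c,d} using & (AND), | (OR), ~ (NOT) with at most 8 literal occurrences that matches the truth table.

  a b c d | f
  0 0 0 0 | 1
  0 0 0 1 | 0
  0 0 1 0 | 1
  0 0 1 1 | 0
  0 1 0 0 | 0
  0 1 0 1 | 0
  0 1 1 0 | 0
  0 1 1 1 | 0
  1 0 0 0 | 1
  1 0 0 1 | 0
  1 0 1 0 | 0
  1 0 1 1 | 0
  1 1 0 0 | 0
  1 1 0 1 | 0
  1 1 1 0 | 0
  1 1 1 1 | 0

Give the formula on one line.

((~d & ~b) & (d | (~c | ((c & b) | ~a))))

  ~d = 1010101010101010
  ~b = 1111000011110000
  (~d & ~b) = 1010000010100000
  ~c = 1100110011001100
  (c & b) = 0000001100000011
  ~a = 1111111100000000
  ((c & b) | ~a) = 1111111100000011
  (~c | ((c & b) | ~a)) = 1111111111001111
  (d | (~c | ((c & b) | ~a))) = 1111111111011111
  ((~d & ~b) & (d | (~c | ((c & b) | ~a)))) = 1010000010000000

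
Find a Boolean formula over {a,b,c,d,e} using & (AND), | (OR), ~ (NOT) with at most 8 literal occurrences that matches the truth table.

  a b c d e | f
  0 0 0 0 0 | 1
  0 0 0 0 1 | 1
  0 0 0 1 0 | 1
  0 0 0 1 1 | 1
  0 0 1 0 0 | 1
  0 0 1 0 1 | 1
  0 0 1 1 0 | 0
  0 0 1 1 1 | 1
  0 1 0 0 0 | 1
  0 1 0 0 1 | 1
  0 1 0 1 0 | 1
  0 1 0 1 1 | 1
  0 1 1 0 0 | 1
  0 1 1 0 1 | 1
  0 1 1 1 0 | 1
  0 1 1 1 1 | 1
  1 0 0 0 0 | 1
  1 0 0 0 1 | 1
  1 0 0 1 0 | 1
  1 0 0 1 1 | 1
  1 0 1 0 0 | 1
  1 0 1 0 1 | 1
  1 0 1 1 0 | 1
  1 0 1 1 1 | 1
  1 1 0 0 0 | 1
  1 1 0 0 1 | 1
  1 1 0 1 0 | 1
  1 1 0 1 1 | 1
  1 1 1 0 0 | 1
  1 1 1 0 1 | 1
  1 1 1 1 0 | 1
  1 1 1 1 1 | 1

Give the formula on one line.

(((~c | (a & e)) | (~d | b)) | (a | (~b & e)))

  ~c = 11110000111100001111000011110000
  (a & e) = 00000000000000000101010101010101
  (~c | (a & e)) = 11110000111100001111010111110101
  ~d = 11001100110011001100110011001100
  (~d | b) = 11001100111111111100110011111111
  ((~c | (a & e)) | (~d | b)) = 11111100111111111111110111111111
  ~b = 11111111000000001111111100000000
  (~b & e) = 01010101000000000101010100000000
  (a | (~b & e)) = 01010101000000001111111111111111
  (((~c | (a & e)) | (~d | b)) | (a | (~b & e))) = 11111101111111111111111111111111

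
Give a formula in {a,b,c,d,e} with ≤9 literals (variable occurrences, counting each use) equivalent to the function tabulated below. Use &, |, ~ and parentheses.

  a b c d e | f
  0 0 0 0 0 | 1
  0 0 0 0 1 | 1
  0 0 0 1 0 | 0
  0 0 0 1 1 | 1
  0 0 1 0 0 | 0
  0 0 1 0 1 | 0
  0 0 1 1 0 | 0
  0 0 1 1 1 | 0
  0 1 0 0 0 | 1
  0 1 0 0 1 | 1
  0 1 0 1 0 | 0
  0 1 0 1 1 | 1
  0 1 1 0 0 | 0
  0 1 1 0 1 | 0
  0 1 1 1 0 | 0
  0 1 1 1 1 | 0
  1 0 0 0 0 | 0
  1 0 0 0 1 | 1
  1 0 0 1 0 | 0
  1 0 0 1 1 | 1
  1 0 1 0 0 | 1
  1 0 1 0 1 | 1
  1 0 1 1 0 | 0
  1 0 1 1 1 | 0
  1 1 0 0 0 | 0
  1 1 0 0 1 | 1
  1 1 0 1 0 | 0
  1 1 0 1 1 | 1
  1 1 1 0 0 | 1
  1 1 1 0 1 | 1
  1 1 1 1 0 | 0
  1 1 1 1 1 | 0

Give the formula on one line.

(((~a | c) & ((a | ~c) & ~d)) | (e & ~c))

  ~a = 11111111111111110000000000000000
  (~a | c) = 11111111111111110000111100001111
  ~c = 11110000111100001111000011110000
  (a | ~c) = 11110000111100001111111111111111
  ~d = 11001100110011001100110011001100
  ((a | ~c) & ~d) = 11000000110000001100110011001100
  ((~a | c) & ((a | ~c) & ~d)) = 11000000110000000000110000001100
  (e & ~c) = 01010000010100000101000001010000
  (((~a | c) & ((a | ~c) & ~d)) | (e & ~c)) = 11010000110100000101110001011100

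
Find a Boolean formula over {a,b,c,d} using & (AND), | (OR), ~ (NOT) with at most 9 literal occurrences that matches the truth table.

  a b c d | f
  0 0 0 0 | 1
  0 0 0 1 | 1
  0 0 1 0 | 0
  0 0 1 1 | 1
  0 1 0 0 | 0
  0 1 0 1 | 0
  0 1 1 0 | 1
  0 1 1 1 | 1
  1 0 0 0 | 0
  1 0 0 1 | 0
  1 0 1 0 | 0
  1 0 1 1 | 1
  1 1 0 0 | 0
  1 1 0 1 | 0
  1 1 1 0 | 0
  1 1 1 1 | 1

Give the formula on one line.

  ~b = 1111000011110000
  ~a = 1111111100000000
  (~b & ~a) = 1111000000000000
  ((~b & ~a) | c) = 1111001100110011
  (~a & b) = 0000111100000000
  ~c = 1100110011001100
  ~d = 1010101010101010
  (~d | b) = 1010111110101111
  (~c & (~d | b)) = 1000110010001100
  ((~a & b) | (~c & (~d | b))) = 1000111110001100
  (d | ((~a & b) | (~c & (~d | b)))) = 1101111111011101
  (((~b & ~a) | c) & (d | ((~a & b) | (~c & (~d | b))))) = 1101001100010001

(((~b & ~a) | c) & (d | ((~a & b) | (~c & (~d | b)))))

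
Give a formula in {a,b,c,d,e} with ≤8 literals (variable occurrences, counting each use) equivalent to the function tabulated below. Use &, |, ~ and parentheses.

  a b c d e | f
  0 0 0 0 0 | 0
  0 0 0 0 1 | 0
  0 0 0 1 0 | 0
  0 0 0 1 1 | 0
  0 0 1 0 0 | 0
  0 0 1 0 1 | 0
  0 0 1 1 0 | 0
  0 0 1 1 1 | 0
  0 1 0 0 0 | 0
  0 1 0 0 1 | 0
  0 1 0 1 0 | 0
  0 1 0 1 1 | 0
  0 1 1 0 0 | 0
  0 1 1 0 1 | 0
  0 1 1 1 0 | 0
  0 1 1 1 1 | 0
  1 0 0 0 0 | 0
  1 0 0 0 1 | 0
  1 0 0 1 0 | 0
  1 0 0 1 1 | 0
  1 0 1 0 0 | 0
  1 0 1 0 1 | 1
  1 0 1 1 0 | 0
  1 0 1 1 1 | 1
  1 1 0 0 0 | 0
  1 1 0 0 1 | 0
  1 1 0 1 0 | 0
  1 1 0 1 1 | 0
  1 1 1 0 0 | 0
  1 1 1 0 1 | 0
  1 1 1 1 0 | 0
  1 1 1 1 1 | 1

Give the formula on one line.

  (e & d) = 00010001000100010001000100010001
  ~b = 11111111000000001111111100000000
  ((e & d) | ~b) = 11111111000100011111111100010001
  (a & c) = 00000000000000000000111100001111
  (e & (a & c)) = 00000000000000000000010100000101
  (((e & d) | ~b) & (e & (a & c))) = 00000000000000000000010100000001

(((e & d) | ~b) & (e & (a & c)))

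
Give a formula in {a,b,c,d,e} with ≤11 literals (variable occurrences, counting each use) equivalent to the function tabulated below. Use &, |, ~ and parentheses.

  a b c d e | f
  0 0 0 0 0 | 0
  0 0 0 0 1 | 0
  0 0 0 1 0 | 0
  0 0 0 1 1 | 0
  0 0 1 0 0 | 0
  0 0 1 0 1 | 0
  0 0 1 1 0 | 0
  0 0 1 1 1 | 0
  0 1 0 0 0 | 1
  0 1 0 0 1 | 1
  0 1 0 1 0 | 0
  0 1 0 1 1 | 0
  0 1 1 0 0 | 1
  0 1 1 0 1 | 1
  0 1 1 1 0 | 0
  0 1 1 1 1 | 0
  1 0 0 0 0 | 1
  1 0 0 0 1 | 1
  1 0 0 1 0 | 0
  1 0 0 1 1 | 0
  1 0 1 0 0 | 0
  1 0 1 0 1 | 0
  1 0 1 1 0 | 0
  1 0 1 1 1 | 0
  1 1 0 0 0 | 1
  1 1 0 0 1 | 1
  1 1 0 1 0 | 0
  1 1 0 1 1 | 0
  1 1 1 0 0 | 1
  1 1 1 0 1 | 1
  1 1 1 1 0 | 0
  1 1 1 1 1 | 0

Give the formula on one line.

((~d & ((d | b) | a)) & ((d | b) | ((a | ~e) & ~c)))

  ~d = 11001100110011001100110011001100
  (d | b) = 00110011111111110011001111111111
  ((d | b) | a) = 00110011111111111111111111111111
  (~d & ((d | b) | a)) = 00000000110011001100110011001100
  ~e = 10101010101010101010101010101010
  (a | ~e) = 10101010101010101111111111111111
  ~c = 11110000111100001111000011110000
  ((a | ~e) & ~c) = 10100000101000001111000011110000
  ((d | b) | ((a | ~e) & ~c)) = 10110011111111111111001111111111
  ((~d & ((d | b) | a)) & ((d | b) | ((a | ~e) & ~c))) = 00000000110011001100000011001100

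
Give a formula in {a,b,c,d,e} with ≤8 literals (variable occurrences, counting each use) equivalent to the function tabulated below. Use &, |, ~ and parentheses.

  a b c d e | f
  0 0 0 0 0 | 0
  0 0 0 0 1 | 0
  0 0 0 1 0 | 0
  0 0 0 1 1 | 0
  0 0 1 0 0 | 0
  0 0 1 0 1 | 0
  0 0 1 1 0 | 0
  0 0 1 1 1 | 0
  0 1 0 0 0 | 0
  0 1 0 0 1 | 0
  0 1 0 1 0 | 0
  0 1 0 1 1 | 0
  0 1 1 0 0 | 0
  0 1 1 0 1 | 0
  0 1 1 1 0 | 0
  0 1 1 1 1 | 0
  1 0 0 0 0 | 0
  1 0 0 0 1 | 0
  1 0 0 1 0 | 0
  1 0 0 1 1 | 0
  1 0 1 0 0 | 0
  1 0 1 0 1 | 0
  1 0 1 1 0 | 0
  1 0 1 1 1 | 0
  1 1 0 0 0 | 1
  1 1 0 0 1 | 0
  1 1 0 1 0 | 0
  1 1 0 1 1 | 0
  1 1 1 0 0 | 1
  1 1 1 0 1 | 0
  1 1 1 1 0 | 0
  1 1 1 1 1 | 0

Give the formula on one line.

((a & ((~e | (d & ~c)) & b)) & ~d)

  ~e = 10101010101010101010101010101010
  ~c = 11110000111100001111000011110000
  (d & ~c) = 00110000001100000011000000110000
  (~e | (d & ~c)) = 10111010101110101011101010111010
  ((~e | (d & ~c)) & b) = 00000000101110100000000010111010
  (a & ((~e | (d & ~c)) & b)) = 00000000000000000000000010111010
  ~d = 11001100110011001100110011001100
  ((a & ((~e | (d & ~c)) & b)) & ~d) = 00000000000000000000000010001000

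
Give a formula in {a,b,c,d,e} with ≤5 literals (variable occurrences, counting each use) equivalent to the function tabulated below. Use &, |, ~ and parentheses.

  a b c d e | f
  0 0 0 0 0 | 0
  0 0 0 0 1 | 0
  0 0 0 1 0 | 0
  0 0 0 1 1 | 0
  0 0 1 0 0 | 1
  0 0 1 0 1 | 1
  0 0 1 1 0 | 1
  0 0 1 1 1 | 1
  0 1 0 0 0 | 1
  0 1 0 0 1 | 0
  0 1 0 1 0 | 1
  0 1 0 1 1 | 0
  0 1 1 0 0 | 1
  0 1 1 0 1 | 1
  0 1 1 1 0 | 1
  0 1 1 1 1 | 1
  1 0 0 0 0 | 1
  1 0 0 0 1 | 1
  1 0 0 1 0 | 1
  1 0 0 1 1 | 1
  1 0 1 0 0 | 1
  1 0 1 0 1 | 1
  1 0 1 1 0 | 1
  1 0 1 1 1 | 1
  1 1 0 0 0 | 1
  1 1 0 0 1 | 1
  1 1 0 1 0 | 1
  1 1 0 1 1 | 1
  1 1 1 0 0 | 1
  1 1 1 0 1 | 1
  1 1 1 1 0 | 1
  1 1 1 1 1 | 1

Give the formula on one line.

((b & ~e) | (c | a))

  ~e = 10101010101010101010101010101010
  (b & ~e) = 00000000101010100000000010101010
  (c | a) = 00001111000011111111111111111111
  ((b & ~e) | (c | a)) = 00001111101011111111111111111111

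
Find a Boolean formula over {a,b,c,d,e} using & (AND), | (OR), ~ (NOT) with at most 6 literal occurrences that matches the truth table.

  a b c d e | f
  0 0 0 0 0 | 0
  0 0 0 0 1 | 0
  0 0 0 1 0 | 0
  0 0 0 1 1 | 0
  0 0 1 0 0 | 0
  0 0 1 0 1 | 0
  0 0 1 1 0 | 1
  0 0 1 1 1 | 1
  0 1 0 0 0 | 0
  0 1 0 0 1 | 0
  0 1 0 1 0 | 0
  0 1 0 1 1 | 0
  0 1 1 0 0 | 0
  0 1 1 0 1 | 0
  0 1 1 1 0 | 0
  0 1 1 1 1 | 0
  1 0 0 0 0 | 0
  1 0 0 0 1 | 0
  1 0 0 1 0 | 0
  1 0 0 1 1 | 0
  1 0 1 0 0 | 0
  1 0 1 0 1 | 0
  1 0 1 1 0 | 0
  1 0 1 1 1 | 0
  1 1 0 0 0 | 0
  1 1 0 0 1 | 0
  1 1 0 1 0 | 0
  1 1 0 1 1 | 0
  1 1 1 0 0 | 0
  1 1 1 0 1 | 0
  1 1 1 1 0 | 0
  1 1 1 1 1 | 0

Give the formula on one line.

((~a & (c & ~b)) & d)

  ~a = 11111111111111110000000000000000
  ~b = 11111111000000001111111100000000
  (c & ~b) = 00001111000000000000111100000000
  (~a & (c & ~b)) = 00001111000000000000000000000000
  ((~a & (c & ~b)) & d) = 00000011000000000000000000000000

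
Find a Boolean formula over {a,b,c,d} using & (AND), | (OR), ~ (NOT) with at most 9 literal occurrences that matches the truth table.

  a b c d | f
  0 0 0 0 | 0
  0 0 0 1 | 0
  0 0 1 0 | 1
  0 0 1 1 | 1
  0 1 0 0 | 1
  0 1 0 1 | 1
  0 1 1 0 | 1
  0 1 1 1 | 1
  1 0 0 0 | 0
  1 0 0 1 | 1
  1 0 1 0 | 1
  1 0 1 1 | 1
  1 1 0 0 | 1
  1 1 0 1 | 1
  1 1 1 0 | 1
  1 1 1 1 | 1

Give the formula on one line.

((c & (d | ~b)) | (b | ((~c & (a | ~d)) & d)))

  ~b = 1111000011110000
  (d | ~b) = 1111010111110101
  (c & (d | ~b)) = 0011000100110001
  ~c = 1100110011001100
  ~d = 1010101010101010
  (a | ~d) = 1010101011111111
  (~c & (a | ~d)) = 1000100011001100
  ((~c & (a | ~d)) & d) = 0000000001000100
  (b | ((~c & (a | ~d)) & d)) = 0000111101001111
  ((c & (d | ~b)) | (b | ((~c & (a | ~d)) & d))) = 0011111101111111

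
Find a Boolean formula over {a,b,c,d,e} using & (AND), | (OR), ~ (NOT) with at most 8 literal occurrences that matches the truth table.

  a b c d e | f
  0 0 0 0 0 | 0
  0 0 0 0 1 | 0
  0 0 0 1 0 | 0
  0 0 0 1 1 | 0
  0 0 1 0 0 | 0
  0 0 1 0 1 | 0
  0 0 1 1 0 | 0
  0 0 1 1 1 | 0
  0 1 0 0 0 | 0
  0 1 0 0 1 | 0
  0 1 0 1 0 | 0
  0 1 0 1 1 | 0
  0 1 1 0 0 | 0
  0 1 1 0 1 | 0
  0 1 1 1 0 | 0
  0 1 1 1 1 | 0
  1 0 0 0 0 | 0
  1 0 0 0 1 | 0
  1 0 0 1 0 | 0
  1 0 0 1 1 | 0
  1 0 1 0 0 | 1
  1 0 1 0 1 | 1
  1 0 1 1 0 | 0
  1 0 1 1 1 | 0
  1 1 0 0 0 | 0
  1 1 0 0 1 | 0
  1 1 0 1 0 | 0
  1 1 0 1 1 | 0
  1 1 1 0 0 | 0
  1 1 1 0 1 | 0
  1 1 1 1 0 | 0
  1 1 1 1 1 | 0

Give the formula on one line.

((~d & a) & ((c & (~b | ~a)) & (~d | e)))

  ~d = 11001100110011001100110011001100
  (~d & a) = 00000000000000001100110011001100
  ~b = 11111111000000001111111100000000
  ~a = 11111111111111110000000000000000
  (~b | ~a) = 11111111111111111111111100000000
  (c & (~b | ~a)) = 00001111000011110000111100000000
  (~d | e) = 11011101110111011101110111011101
  ((c & (~b | ~a)) & (~d | e)) = 00001101000011010000110100000000
  ((~d & a) & ((c & (~b | ~a)) & (~d | e))) = 00000000000000000000110000000000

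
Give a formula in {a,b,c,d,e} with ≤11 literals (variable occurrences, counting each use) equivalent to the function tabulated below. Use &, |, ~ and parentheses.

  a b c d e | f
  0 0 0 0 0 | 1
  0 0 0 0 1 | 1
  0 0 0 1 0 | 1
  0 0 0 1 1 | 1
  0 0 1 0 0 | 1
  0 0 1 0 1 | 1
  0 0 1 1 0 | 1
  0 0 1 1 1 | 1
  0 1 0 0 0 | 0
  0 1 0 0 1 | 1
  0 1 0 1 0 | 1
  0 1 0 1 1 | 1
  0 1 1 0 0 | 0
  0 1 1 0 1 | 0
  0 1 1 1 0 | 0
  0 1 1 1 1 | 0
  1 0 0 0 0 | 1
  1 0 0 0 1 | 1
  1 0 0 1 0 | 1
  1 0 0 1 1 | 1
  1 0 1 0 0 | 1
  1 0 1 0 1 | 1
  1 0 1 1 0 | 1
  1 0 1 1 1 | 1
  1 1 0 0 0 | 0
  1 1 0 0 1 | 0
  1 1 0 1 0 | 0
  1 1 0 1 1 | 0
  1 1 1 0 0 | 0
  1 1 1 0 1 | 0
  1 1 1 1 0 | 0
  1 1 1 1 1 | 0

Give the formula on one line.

((((d | (e & ~a)) & ~c) & ((b & ~c) & ~a)) | ~b)

  ~a = 11111111111111110000000000000000
  (e & ~a) = 01010101010101010000000000000000
  (d | (e & ~a)) = 01110111011101110011001100110011
  ~c = 11110000111100001111000011110000
  ((d | (e & ~a)) & ~c) = 01110000011100000011000000110000
  (b & ~c) = 00000000111100000000000011110000
  ((b & ~c) & ~a) = 00000000111100000000000000000000
  (((d | (e & ~a)) & ~c) & ((b & ~c) & ~a)) = 00000000011100000000000000000000
  ~b = 11111111000000001111111100000000
  ((((d | (e & ~a)) & ~c) & ((b & ~c) & ~a)) | ~b) = 11111111011100001111111100000000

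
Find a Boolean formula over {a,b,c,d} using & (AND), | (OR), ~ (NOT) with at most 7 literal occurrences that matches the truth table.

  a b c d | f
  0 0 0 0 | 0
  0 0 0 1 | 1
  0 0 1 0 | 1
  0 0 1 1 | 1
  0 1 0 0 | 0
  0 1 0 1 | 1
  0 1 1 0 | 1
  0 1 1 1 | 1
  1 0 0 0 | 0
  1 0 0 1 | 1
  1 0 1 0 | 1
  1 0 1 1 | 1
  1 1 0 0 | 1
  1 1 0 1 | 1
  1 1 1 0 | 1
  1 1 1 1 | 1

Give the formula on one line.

  (b | d) = 0101111101011111
  ((b | d) & a) = 0000000001011111
  (((b | d) & a) | c) = 0011001101111111
  ((((b | d) & a) | c) | d) = 0111011101111111

((((b | d) & a) | c) | d)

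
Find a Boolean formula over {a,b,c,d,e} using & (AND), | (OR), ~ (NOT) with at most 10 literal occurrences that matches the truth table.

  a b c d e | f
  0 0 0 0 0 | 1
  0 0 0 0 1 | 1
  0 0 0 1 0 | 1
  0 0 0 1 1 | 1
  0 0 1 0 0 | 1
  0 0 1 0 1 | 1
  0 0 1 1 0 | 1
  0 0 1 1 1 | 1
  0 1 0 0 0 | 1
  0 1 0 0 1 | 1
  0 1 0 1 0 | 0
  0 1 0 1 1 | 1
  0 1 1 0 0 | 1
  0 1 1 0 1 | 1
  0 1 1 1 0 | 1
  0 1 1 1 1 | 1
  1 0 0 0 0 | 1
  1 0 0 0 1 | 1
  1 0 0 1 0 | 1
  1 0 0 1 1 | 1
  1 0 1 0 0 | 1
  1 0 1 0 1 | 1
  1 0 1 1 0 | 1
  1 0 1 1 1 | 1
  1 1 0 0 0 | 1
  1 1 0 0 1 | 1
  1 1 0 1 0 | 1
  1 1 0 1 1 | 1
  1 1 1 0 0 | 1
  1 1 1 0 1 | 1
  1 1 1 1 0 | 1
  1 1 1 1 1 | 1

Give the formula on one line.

  ~d = 11001100110011001100110011001100
  (e | d) = 01110111011101110111011101110111
  (c & (e | d)) = 00000111000001110000011100000111
  (a | e) = 01010101010101011111111111111111
  ~b = 11111111000000001111111100000000
  ((a | e) | ~b) = 11111111010101011111111111111111
  ((c & (e | d)) | ((a | e) | ~b)) = 11111111010101111111111111111111
  (~d | ((c & (e | d)) | ((a | e) | ~b))) = 11111111110111111111111111111111

(~d | ((c & (e | d)) | ((a | e) | ~b)))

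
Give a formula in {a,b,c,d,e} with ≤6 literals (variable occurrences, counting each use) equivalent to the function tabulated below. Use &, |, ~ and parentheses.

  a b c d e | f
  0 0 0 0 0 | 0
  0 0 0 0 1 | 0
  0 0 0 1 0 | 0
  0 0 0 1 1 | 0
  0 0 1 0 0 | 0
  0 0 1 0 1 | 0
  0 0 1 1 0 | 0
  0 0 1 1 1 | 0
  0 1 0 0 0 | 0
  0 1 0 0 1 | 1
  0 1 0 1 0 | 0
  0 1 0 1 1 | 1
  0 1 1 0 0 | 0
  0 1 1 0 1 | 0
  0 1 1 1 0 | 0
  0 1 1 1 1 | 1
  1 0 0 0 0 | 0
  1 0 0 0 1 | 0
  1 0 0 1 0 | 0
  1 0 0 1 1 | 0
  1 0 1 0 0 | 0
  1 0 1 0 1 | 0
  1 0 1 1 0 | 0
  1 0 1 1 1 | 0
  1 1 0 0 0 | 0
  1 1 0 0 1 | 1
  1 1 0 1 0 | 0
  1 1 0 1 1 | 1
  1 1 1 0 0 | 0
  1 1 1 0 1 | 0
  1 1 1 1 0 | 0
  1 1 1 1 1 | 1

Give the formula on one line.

  ~c = 11110000111100001111000011110000
  (d | ~c) = 11110011111100111111001111110011
  ((d | ~c) & b) = 00000000111100110000000011110011
  (e & ((d | ~c) & b)) = 00000000010100010000000001010001

(e & ((d | ~c) & b))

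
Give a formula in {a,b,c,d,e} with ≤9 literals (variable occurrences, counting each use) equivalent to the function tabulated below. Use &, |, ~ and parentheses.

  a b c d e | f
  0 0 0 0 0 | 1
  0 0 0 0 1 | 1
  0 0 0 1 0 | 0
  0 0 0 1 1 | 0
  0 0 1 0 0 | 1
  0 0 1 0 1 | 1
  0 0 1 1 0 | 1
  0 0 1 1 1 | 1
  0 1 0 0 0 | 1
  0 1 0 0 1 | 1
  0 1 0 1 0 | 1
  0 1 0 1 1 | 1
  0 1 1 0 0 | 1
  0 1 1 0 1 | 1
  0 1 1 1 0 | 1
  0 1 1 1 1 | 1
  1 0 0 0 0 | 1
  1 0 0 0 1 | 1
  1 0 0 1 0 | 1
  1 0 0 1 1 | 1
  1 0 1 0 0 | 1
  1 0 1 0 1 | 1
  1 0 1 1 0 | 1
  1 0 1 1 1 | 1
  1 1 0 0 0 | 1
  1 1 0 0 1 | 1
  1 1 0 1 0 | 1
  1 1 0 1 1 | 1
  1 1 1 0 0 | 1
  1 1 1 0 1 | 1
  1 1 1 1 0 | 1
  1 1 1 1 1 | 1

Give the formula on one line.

  ~c = 11110000111100001111000011110000
  ~d = 11001100110011001100110011001100
  (~c & ~d) = 11000000110000001100000011000000
  ((~c & ~d) | c) = 11001111110011111100111111001111
  (((~c & ~d) | c) | b) = 11001111111111111100111111111111
  (a | c) = 00001111000011111111111111111111
  ((((~c & ~d) | c) | b) | (a | c)) = 11001111111111111111111111111111

((((~c & ~d) | c) | b) | (a | c))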